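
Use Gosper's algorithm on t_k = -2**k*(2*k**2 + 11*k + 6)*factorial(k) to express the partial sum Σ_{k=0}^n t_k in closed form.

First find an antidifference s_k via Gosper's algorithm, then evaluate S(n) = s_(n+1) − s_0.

S(n) = -2*2**n*n**2*factorial(n) - 12*2**n*n*factorial(n) - 10*2**n*factorial(n) + 4

Ratio r(k) = 2*(2*k**3 + 17*k**2 + 34*k + 19)/(2*k**2 + 11*k + 6).
A = 2*k + 2, B = 1, C = k**2 + 11*k/2 + 3.
Solve (2*k + 2)·f(k+1) − (1)·f(k) = k**2 + 11*k/2 + 3.
d = 1 from the (1,0,2) case.
Solve for f: f(k) = (k + 4)/2 (degree 1 ≤ 1).
Then R = B(k−1)f/C = (k + 4)/(2*k**2 + 11*k + 6), so s_k = R(k)·t_k = -2**k*(k + 4)*factorial(k).
Check: Δs_k = -2**k*(2*k**2 + 11*k + 6)*factorial(k). ✓
Evaluate: s_(n+1) = -2**(n + 1)*(n + 5)*factorial(n + 1); subtract s_(0) = -4 ⇒ S(n) = -2*2**n*n**2*factorial(n) - 12*2**n*n*factorial(n) - 10*2**n*factorial(n) + 4.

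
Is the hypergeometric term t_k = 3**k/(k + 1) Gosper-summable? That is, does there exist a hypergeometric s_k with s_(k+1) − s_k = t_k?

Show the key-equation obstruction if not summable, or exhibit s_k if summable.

Step 1: r(k) = 3*(k + 1)/(k + 2).
Take A(k)=3*k + 3, B(k)=k + 2, C(k)=1.
Key eq: (3*k + 3)·f(k+1) = (k + 1)·f(k) + (1).
deg f ≤ -1 (via 1,1,0).
Negative degree bound (-1): no f exists, t_k not Gosper-summable.

No. Not Gosper-summable.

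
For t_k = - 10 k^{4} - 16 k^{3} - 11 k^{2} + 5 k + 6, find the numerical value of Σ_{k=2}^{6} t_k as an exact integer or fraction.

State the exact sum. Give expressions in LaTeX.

r(k) = (10*k**4 + 56*k**3 + 119*k**2 + 105*k + 26)/(10*k**4 + 16*k**3 + 11*k**2 - 5*k - 6) after simplifying.
Factor: A=1; B=1; C=k**4 + 8*k**3/5 + 11*k**2/10 - k/2 - 3/5.
Need (1)·f(k+1) − (1)·f(k) = k**4 + 8*k**3/5 + 11*k**2/10 - k/2 - 3/5.
deg f ≤ 5 (via 0,0,4).
Solve for f: f(k) = k*(2*k + 1)*(k**3 - k**2 - 2)/10 (degree 5 ≤ 5).
Certificate R = B(k−1)f/C = k*(2*k + 1)*(k**3 - k**2 - 2)/(10*k**4 + 16*k**3 + 11*k**2 - 5*k - 6) gives s_k = k*(-2*k**4 + k**3 + k**2 + 4*k + 2).
s_(k+1) − s_k = -10*k**4 - 16*k**3 - 11*k**2 + 5*k + 6 = t_k.
Σ_(k=2)^(6) t_k = s_(7) − s_(2) = -30660 − (-20) = -30640.

Σ = -30640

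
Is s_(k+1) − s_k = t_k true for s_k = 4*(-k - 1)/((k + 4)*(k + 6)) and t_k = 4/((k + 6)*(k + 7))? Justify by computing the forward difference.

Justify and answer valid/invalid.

Invalid: residual 12*(-2*k - 11)/(k**4 + 22*k**3 + 179*k**2 + 638*k + 840) ≠ 0.

s_(k+1) = 4*(-k - 2)/((k + 5)*(k + 7))
s_(k+1) − s_k = 4*(k**2 + 3*k - 13)/(k**4 + 22*k**3 + 179*k**2 + 638*k + 840)
(s_(k+1) − s_k) − t_k = 12*(-2*k - 11)/(k**4 + 22*k**3 + 179*k**2 + 638*k + 840)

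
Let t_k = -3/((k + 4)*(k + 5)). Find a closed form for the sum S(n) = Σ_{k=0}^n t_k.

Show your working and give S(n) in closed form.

S(n) = 3*(-n - 1)/(4*(n + 5))

Ratio r(k) = (k + 4)/(k + 6).
Normal form (A,B,C) = (k + 4, k + 6, 1).
Set up (k + 4)·f(k+1) − (k + 5)·f(k) − (1) = 0.
Bound: deg f ≤ 1.
Solve for f: f(k) = k/4 (degree 1 ≤ 1).
Then R = B(k−1)f/C = k*(k + 5)/4, so s_k = R(k)·t_k = -3*k/(4*k + 16).
Check: Δs_k = -3/(k**2 + 9*k + 20). ✓
Evaluate: s_(n+1) = 3*(-n - 1)/(4*(n + 5)); subtract s_(0) = 0 ⇒ S(n) = 3*(-n - 1)/(4*(n + 5)).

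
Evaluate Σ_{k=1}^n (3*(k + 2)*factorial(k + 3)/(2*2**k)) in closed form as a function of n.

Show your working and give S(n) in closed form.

Step 1: r(k) = (k + 3)*(k + 4)/(2*(k + 2)).
Gosper form: A/B · C(k+1)/C(k) with A=k/2 + 2, B=1, C=k + 2.
Solve (k/2 + 2)·f(k+1) − (1)·f(k) = k + 2.
Bound: deg f ≤ 0.
Solving with deg f ≤ 0: f(k) = 2.
Certificate R = B(k−1)f/C = 2/(k + 2) gives s_k = 3*factorial(k + 3)/2**k.
Verify: 3*(k + 2)*factorial(k + 3)/(2*2**k) matches t_k.
s_(n+1) = 3*2**(-n - 1)*factorial(n + 4) and s_(1) = 36, so S(n) = -36 + 3*factorial(n + 4)/(2*2**n).

S(n) = -36 + 3*factorial(n + 4)/(2*2**n)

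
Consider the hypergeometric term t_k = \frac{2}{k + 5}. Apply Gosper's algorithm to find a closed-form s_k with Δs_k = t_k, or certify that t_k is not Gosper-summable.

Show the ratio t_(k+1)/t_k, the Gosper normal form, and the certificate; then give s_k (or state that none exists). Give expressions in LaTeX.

t_(k+1)/t_k = (k + 5)/(k + 6).
A = k + 5, B = k + 6, C = 1.
Set up (k + 5)·f(k+1) − (k + 5)·f(k) − (1) = 0.
Bound: deg f ≤ 0.
Put f(k) = c0: A·f(k+1) − B(k−1)·f(k) − C = -1; need -1 = 0 — inconsistent ⇒ no f, not summable.

none (Gosper's algorithm certifies no s_k)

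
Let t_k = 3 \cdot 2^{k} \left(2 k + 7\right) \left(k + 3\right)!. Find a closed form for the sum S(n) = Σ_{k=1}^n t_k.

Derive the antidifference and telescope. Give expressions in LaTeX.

The ratio is 2*(k + 4)*(2*k + 9)/(2*k + 7).
So A=2*k + 8 and B=1, with C=k + 7/2.
Solve (2*k + 8)·f(k+1) − (1)·f(k) = k + 7/2.
deg f ≤ 0 (via 1,0,1).
Solve for f: f(k) = 1/2 (degree 0 ≤ 0).
R(k) = B(k−1)·f(k)/C(k) = 1/(2*k + 7); s_k = R·t_k = 3*2**k*factorial(k + 3).
Δs = 3*2**k*(2*k + 7)*factorial(k + 3), as required.
Σ_(k=1)^n t_k = s_(n+1) − s_(1) = (6*2**n*factorial(n + 4)) − (144), i.e. 6*2**n*factorial(n + 4) - 144.

S(n) = 6 \cdot 2^{n} \left(n + 4\right)! - 144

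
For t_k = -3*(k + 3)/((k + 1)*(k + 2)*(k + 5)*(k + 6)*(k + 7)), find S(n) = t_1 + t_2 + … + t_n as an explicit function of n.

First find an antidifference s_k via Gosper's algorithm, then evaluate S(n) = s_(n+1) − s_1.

S(n) = n*(-n**2 - 15*n - 68)/(84*(n**3 + 15*n**2 + 68*n + 84))

Step 1: r(k) = (k + 1)*(k + 4)*(k + 5)/((k + 3)**2*(k + 8)).
Take A(k)=k + 1, B(k)=k + 8, C(k)=k**3 + 10*k**2 + 33*k + 36.
Set up (k + 1)·f(k+1) − (k + 7)·f(k) − (k**3 + 10*k**2 + 33*k + 36) = 0.
d = 6 from the (1,1,3) case.
Solve for f: f(k) = k*(k + 2)*(k + 3)*(k + 4)*(k**2 + 12*k + 41)/90 (degree 6 ≤ 6).
Certificate R = B(k−1)f/C = k*(k + 2)*(k + 7)*(k**2 + 12*k + 41)/(90*(k + 3)) gives s_k = k*(-k**2 - 12*k - 41)/(30*(k**3 + 12*k**2 + 41*k + 30)).
s_(k+1) − s_k = 3*(-k - 3)/(k**5 + 21*k**4 + 163*k**3 + 567*k**2 + 844*k + 420) = t_k.
s_(n+1) = (-n**3 - 15*n**2 - 68*n - 54)/(30*(n**3 + 15*n**2 + 68*n + 84)) and s_(1) = -3/140, so S(n) = n*(-n**2 - 15*n - 68)/(84*(n**3 + 15*n**2 + 68*n + 84)).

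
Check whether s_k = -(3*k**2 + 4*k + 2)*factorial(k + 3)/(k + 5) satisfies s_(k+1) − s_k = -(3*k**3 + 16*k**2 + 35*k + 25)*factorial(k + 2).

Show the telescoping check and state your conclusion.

Invalid: residual 2*(3*k**4 + 31*k**3 + 112*k**2 + 196*k + 123)*factorial(k + 2)/((k + 5)*(k + 6)) ≠ 0.

s_(k+1) = -(3*k**2 + 10*k + 9)*factorial(k + 4)/(k + 6)
s_(k+1) − s_k = -(3*k**4 + 34*k**3 + 137*k**2 + 255*k + 168)*factorial(k + 3)/((k + 5)*(k + 6))
(s_(k+1) − s_k) − t_k = 2*(3*k**4 + 31*k**3 + 112*k**2 + 196*k + 123)*factorial(k + 2)/((k + 5)*(k + 6))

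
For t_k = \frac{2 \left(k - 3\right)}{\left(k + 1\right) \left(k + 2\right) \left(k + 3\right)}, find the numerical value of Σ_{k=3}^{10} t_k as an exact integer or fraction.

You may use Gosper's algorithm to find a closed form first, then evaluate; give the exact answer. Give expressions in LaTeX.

Σ = 14/195

The ratio is (k - 2)*(k + 1)/((k - 3)*(k + 4)).
Gosper form: A/B · C(k+1)/C(k) with A=k + 1, B=k + 4, C=k - 3.
f must satisfy (k + 1)·f(k+1) − (k + 3)·f(k) = k - 3.
deg f ≤ 2 (via 1,1,1).
A polynomial solution: f(k) = -k*(k + 5)/2.
R(k) = B(k−1)·f(k)/C(k) = -k*(k + 3)*(k + 5)/(2*(k - 3)); s_k = R·t_k = k*(-k - 5)/((k + 1)*(k + 2)).
Verify: 2*(k - 3)/(k**3 + 6*k**2 + 11*k + 6) matches t_k.
Sum = s_(11) − s_(3); s_(11) = -44/39, s_(3) = -6/5 ⇒ 14/195.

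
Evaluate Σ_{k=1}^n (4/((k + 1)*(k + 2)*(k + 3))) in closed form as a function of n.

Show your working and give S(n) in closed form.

Ratio r(k) = (k + 1)/(k + 4).
Factor: A=k + 1; B=k + 4; C=1.
Need (k + 1)·f(k+1) − (k + 3)·f(k) = 1.
deg f ≤ 2 (via 1,1,0).
A polynomial solution: f(k) = k*(k + 3)/4.
Get s_k = R·t_k = k*(k + 3)/((k + 1)*(k + 2)) with R(k) = B(k−1)f(k)/C(k) = k*(k + 3)**2/4.
s_(k+1) − s_k = 4/(k**3 + 6*k**2 + 11*k + 6) = t_k.
Telescope: S(n) = s_(n+1) − s_(1) = (n**2 + 5*n + 4)/(n**2 + 5*n + 6) − (2/3) = n*(n + 5)/(3*(n**2 + 5*n + 6)).

S(n) = n*(n + 5)/(3*(n**2 + 5*n + 6))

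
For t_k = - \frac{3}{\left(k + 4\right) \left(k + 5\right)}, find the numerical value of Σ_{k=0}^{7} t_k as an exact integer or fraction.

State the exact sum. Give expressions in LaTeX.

t_(k+1)/t_k = (k + 4)/(k + 6).
Normal form (A,B,C) = (k + 4, k + 6, 1).
Set up (k + 4)·f(k+1) − (k + 5)·f(k) − (1) = 0.
From deg A=1, deg B=1, deg C=0: d=1.
A polynomial solution: f(k) = k/4.
R(k) = B(k−1)·f(k)/C(k) = k*(k + 5)/4; s_k = R·t_k = -3*k/(4*k + 16).
s_(k+1) − s_k = -3/(k**2 + 9*k + 20) = t_k.
Evaluate s at k=8 and k=0: -1/2 and 0; difference -1/2.

Σ = -1/2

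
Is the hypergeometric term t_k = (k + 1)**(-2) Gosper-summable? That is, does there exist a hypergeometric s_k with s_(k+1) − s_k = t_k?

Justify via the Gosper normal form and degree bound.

No; the coefficient equations for f are inconsistent.

r(k) = (k + 1)**2/(k + 2)**2 after simplifying.
Factor: A=k**2 + 2*k + 1; B=k**2 + 4*k + 4; C=1.
Set up (k**2 + 2*k + 1)·f(k+1) − (k**2 + 2*k + 1)·f(k) − (1) = 0.
deg f ≤ 0 (via 2,2,0).
Generic f = c0 gives residual -1; -1 = 0 cannot hold, so t_k is not Gosper-summable.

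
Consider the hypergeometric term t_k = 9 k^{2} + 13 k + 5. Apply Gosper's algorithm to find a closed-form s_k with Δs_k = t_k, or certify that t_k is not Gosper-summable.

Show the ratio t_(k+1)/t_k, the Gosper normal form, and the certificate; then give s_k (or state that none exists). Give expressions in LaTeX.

t_(k+1)/t_k = (9*k**2 + 31*k + 27)/(9*k**2 + 13*k + 5).
Factor: A=1; B=1; C=k**2 + 13*k/9 + 5/9.
Key eq: (1)·f(k+1) = (1)·f(k) + (k**2 + 13*k/9 + 5/9).
From deg A=0, deg B=0, deg C=2: d=3.
Match coefficients ⇒ f(k) = k**2*(3*k + 2)/9.
Certificate R = B(k−1)f/C = k**2*(3*k + 2)/(9*k**2 + 13*k + 5) gives s_k = k**2*(3*k + 2).
Verify: 9*k**2 + 13*k + 5 matches t_k.

s_k = k^{2} \left(3 k + 2\right)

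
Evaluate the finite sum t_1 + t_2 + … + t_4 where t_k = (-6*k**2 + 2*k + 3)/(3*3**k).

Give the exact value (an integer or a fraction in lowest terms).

Σ = -400/243

t_(k+1)/t_k = (6*k**2 + 10*k + 1)/(3*(6*k**2 - 2*k - 3)).
Normal form (A,B,C) = (1/3, 1, k**2 - k/3 - 1/2).
f must satisfy (1/3)·f(k+1) − (1)·f(k) = k**2 - k/3 - 1/2.
From deg A=0, deg B=0, deg C=2: d=2.
Coefficient equations give f(k) = -(3*k**2 + 2*k + 1)/2.
Certificate R = B(k−1)f/C = -3*(3*k**2 + 2*k + 1)/(6*k**2 - 2*k - 3) gives s_k = (3*k**2 + 2*k + 1)/3**k.
Verify: (-6*k**2 + 2*k + 3)/(3*3**k) matches t_k.
Sum = s_(5) − s_(1); s_(5) = 86/243, s_(1) = 2 ⇒ -400/243.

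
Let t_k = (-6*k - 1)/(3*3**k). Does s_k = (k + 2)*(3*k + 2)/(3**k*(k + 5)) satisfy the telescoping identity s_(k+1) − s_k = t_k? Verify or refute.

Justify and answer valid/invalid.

s_(k+1) = (k + 3)*(3*k + 5)/(3*3**k*(k + 6))
s_(k+1) − s_k = (-6*k**3 - 49*k**2 - 71*k + 3)/(3*3**k*(k**2 + 11*k + 30))
(s_(k+1) − s_k) − t_k = (6*k**2 + 40*k + 11)/(3**k*(k**2 + 11*k + 30))

Invalid: residual (6*k**2 + 40*k + 11)/(3**k*(k**2 + 11*k + 30)) ≠ 0.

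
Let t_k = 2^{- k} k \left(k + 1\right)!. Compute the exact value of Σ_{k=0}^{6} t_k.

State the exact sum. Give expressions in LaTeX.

Σ = 628

Step 1: r(k) = (k + 1)*(k + 2)/(2*k).
A = k/2 + 1, B = 1, C = k.
Solve (k/2 + 1)·f(k+1) − (1)·f(k) = k.
d = 0 from the (1,0,1) case.
Solve for f: f(k) = 2 (degree 0 ≤ 0).
R(k) = B(k−1)·f(k)/C(k) = 2/k; s_k = R·t_k = 2**(1 - k)*factorial(k + 1).
Δs = k*factorial(k + 1)/2**k, as required.
Telescoping: Σ = s_(7) − s_(0) = 630 − (2) = 628.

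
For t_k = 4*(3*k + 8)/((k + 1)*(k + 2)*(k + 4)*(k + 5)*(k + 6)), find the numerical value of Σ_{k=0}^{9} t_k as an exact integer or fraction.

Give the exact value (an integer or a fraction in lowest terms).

t_(k+1)/t_k = (k + 1)*(k + 4)*(3*k + 11)/((k + 3)*(k + 7)*(3*k + 8)).
A = k + 1, B = k + 7, C = k**2 + 17*k/3 + 8.
Key eq: (k + 1)·f(k+1) = (k + 6)·f(k) + (k**2 + 17*k/3 + 8).
From deg A=1, deg B=1, deg C=2: d=5.
Solving with deg f ≤ 5: f(k) = k*(k + 2)*(k + 3)*(k**2 + 10*k + 29)/60.
So s_k = (B(k−1)f/C)·t_k = (k*(k + 2)*(k + 6)*(k**2 + 10*k + 29)/(20*(3*k + 8)))·t_k = k*(k**2 + 10*k + 29)/(5*(k**3 + 10*k**2 + 29*k + 20)).
Check: Δs_k = 4*(3*k + 8)/(k**5 + 18*k**4 + 121*k**3 + 372*k**2 + 508*k + 240). ✓
Sum = s_(10) − s_(0); s_(10) = 229/1155, s_(0) = 0 ⇒ 229/1155.

Σ = 229/1155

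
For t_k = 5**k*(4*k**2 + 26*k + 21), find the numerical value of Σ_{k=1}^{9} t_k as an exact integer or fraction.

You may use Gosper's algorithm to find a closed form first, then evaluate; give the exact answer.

Compute t_(k+1)/t_k: get 5*(4*k**2 + 34*k + 51)/(4*k**2 + 26*k + 21).
Normal form (A,B,C) = (5, 1, k**2 + 13*k/2 + 21/4).
Set up (5)·f(k+1) − (1)·f(k) − (k**2 + 13*k/2 + 21/4) = 0.
deg f ≤ 2 (via 0,0,2).
Coefficient equations give f(k) = (k**2 + 4*k - 1)/4.
R(k) = B(k−1)·f(k)/C(k) = (k**2 + 4*k - 1)/(4*k**2 + 26*k + 21); s_k = R·t_k = 5**k*(k**2 + 4*k - 1).
Δs = 5**k*(4*k**2 + 26*k + 21), as required.
Σ_(k=1)^(9) t_k = s_(10) − s_(1) = 1357421875 − (20) = 1357421855.

Σ = 1357421855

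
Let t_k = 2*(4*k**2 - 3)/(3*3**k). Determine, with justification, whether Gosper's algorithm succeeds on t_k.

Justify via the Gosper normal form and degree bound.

Yes. s_k = (-4*k**2 - 4*k - 1)/3**k.

Ratio r(k) = (4*(k + 1)**2 - 3)/(3*(4*k**2 - 3)).
Gosper form: A/B · C(k+1)/C(k) with A=1/3, B=1, C=k**2 - 3/4.
Solve (1/3)·f(k+1) − (1)·f(k) = k**2 - 3/4.
d = 2 from the (0,0,2) case.
Solve for f: f(k) = -3*(2*k + 1)**2/8 (degree 2 ≤ 2).
Certificate R = B(k−1)f/C = -3*(2*k + 1)**2/(2*(4*k**2 - 3)) gives s_k = (-4*k**2 - 4*k - 1)/3**k.
Δs = 2*(4*k**2 - 3)/(3*3**k), as required.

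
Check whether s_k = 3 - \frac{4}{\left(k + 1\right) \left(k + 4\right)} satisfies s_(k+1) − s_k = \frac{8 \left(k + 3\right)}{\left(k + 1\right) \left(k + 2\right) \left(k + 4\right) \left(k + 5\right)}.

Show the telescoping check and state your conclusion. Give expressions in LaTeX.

valid; difference matches t_k

s_(k+1) = 3 - 4/((k + 2)*(k + 5))
s_(k+1) − s_k = 8*(k + 3)/(k**4 + 12*k**3 + 49*k**2 + 78*k + 40)
(s_(k+1) − s_k) − t_k = 0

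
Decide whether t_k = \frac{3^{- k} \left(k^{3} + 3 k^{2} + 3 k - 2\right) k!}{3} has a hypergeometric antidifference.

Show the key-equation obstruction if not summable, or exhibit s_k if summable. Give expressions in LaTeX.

Yes. s_k = 3^{- k} \left(k^{2} + 3 k + 3\right) k!.

Compute t_(k+1)/t_k: get (k**4 + 7*k**3 + 18*k**2 + 17*k + 5)/(3*(k**3 + 3*k**2 + 3*k - 2)).
Take A(k)=k/3 + 1/3, B(k)=1, C(k)=k**3 + 3*k**2 + 3*k - 2.
f must satisfy (k/3 + 1/3)·f(k+1) − (1)·f(k) = k**3 + 3*k**2 + 3*k - 2.
Bound: deg f ≤ 2.
Coefficient equations give f(k) = 3*(k**2 + 3*k + 3).
So s_k = (B(k−1)f/C)·t_k = (3*(k**2 + 3*k + 3)/(k**3 + 3*k**2 + 3*k - 2))·t_k = (k**2 + 3*k + 3)*factorial(k)/3**k.
Verify: (k**3 + 3*k**2 + 3*k - 2)*factorial(k)/(3*3**k) matches t_k.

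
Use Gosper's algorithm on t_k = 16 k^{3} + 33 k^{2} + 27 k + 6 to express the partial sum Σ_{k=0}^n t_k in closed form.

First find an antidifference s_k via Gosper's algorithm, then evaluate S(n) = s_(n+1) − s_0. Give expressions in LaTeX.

Step 1: r(k) = (16*k**3 + 81*k**2 + 141*k + 82)/(16*k**3 + 33*k**2 + 27*k + 6).
Normal form (A,B,C) = (1, 1, k**3 + 33*k**2/16 + 27*k/16 + 3/8).
f must satisfy (1)·f(k+1) − (1)·f(k) = k**3 + 33*k**2/16 + 27*k/16 + 3/8.
From deg A=0, deg B=0, deg C=3: d=4.
Solving with deg f ≤ 4: f(k) = k*(4*k**3 + 3*k**2 + k - 2)/16.
R(k) = B(k−1)·f(k)/C(k) = k*(4*k**3 + 3*k**2 + k - 2)/(16*k**3 + 33*k**2 + 27*k + 6); s_k = R·t_k = k*(4*k**3 + 3*k**2 + k - 2).
Verify: 16*k**3 + 33*k**2 + 27*k + 6 matches t_k.
s_(n+1) = 4*n**4 + 19*n**3 + 34*n**2 + 25*n + 6 and s_(0) = 0, so S(n) = 4*n**4 + 19*n**3 + 34*n**2 + 25*n + 6.

S(n) = 4 n^{4} + 19 n^{3} + 34 n^{2} + 25 n + 6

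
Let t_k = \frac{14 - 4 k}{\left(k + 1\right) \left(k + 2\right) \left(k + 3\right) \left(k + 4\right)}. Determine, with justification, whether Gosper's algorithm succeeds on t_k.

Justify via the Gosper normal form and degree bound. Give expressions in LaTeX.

Yes. s_k = \frac{2 k \left(k^{2} + 6 k + 14\right)}{3 \left(k + 1\right) \left(k + 2\right) \left(k + 3\right)}.

r(k) = (k + 1)*(2*k - 5)/((k + 5)*(2*k - 7)) after simplifying.
Gosper form: A/B · C(k+1)/C(k) with A=k + 1, B=k + 5, C=k - 7/2.
Solve (k + 1)·f(k+1) − (k + 4)·f(k) = k - 7/2.
Bound: deg f ≤ 3.
A polynomial solution: f(k) = -k*(k**2 + 6*k + 14)/6.
So s_k = (B(k−1)f/C)·t_k = (-k*(k + 4)*(k**2 + 6*k + 14)/(3*(2*k - 7)))·t_k = 2*k*(k**2 + 6*k + 14)/(3*(k + 1)*(k + 2)*(k + 3)).
s_(k+1) − s_k = 2*(7 - 2*k)/(k**4 + 10*k**3 + 35*k**2 + 50*k + 24) = t_k.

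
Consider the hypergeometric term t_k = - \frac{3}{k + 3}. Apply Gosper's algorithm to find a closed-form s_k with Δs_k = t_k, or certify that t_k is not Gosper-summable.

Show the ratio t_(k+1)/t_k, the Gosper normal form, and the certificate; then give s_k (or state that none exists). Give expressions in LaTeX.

t_(k+1)/t_k = (k + 3)/(k + 4).
Gosper form: A/B · C(k+1)/C(k) with A=k + 3, B=k + 4, C=1.
Need (k + 3)·f(k+1) − (k + 3)·f(k) = 1.
deg f ≤ 0 (via 1,1,0).
f = c0 ⇒ A·f(k+1) − B(k−1)·f(k) − C = -1. The system {-1 = 0} is inconsistent; no antidifference.

no hypergeometric antidifference exists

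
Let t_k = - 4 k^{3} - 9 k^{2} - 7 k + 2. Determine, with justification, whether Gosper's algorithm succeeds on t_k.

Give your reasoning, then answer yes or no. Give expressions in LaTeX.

The ratio is (4*k**3 + 21*k**2 + 37*k + 18)/(4*k**3 + 9*k**2 + 7*k - 2).
A = 1, B = 1, C = k**3 + 9*k**2/4 + 7*k/4 - 1/2.
f must satisfy (1)·f(k+1) − (1)·f(k) = k**3 + 9*k**2/4 + 7*k/4 - 1/2.
deg f ≤ 4 (via 0,0,3).
A polynomial solution: f(k) = k*(k**3 + k**2 - 4)/4.
Get s_k = R·t_k = k*(-k**3 - k**2 + 4) with R(k) = B(k−1)f(k)/C(k) = k*(k**3 + k**2 - 4)/(4*k**3 + 9*k**2 + 7*k - 2).
Δs = -4*k**3 - 9*k**2 - 7*k + 2, as required.

Yes. s_k = k \left(- k^{3} - k^{2} + 4\right).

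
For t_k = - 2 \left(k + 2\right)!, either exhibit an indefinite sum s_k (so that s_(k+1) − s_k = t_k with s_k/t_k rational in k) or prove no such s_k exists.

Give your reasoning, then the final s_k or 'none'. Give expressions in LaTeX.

not Gosper-summable; s_k does not exist

Compute t_(k+1)/t_k: get k + 3.
Take A(k)=k + 3, B(k)=1, C(k)=1.
Set up (k + 3)·f(k+1) − (1)·f(k) − (1) = 0.
From deg A=1, deg B=0, deg C=0: d=-1.
deg f ≤ -1 is impossible — no certificate.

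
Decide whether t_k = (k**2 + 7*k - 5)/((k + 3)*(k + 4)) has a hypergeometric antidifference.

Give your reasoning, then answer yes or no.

t_(k+1)/t_k = (k + 3)*(7*k + (k + 1)**2 + 2)/((k + 5)*(k**2 + 7*k - 5)).
Factor: A=k + 3; B=k + 5; C=k**2 + 7*k - 5.
f must satisfy (k + 3)·f(k+1) − (k + 4)·f(k) = k**2 + 7*k - 5.
Degrees (1,1,2) ⇒ d ≤ 2.
Coefficient equations give f(k) = k*(3*k - 8)/3.
So s_k = (B(k−1)f/C)·t_k = (k*(k + 4)*(3*k - 8)/(3*(k**2 + 7*k - 5)))·t_k = k*(3*k - 8)/(3*(k + 3)).
Check: Δs_k = (k**2 + 7*k - 5)/(k**2 + 7*k + 12). ✓

Yes. s_k = k*(3*k - 8)/(3*(k + 3)).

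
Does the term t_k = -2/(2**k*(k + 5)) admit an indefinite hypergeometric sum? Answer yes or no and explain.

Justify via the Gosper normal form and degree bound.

No — negative degree bound, so no certificate f.

Compute t_(k+1)/t_k: get (k + 5)/(2*(k + 6)).
A = k/2 + 5/2, B = k + 6, C = 1.
Solve (k/2 + 5/2)·f(k+1) − (k + 5)·f(k) = 1.
deg f ≤ -1 (via 1,1,0).
d = -1 < 0 ⇒ no nonzero polynomial f; not summable.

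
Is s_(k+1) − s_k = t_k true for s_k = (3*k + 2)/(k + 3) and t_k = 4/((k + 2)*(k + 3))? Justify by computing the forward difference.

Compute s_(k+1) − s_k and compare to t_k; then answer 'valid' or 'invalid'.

s_(k+1) = (3*k + 5)/(k + 4)
s_(k+1) − s_k = 7/(k**2 + 7*k + 12)
(s_(k+1) − s_k) − t_k = (3*k - 2)/(k**3 + 9*k**2 + 26*k + 24)

Invalid: residual (3*k - 2)/(k**3 + 9*k**2 + 26*k + 24) ≠ 0.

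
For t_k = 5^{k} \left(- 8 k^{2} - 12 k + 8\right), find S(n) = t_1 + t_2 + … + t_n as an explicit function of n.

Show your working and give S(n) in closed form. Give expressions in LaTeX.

r(k) = 5*(2*k**2 + 7*k + 3)/(2*k**2 + 3*k - 2) after simplifying.
So A=5 and B=1, with C=k**2 + 3*k/2 - 1.
Set up (5)·f(k+1) − (1)·f(k) − (k**2 + 3*k/2 - 1) = 0.
Degrees (0,0,2) ⇒ d ≤ 2.
A polynomial solution: f(k) = (k**2 - k - 1)/4.
R(k) = B(k−1)·f(k)/C(k) = (k**2 - k - 1)/(2*(k + 2)*(2*k - 1)); s_k = R·t_k = 2*5**k*(-k**2 + k + 1).
s_(k+1) − s_k = 5**k*(-8*k**2 - 12*k + 8) = t_k.
s_(n+1) = 10*5**n*(-n**2 - n + 1) and s_(1) = 10, so S(n) = -10*5**n*n**2 - 10*5**n*n + 10*5**n - 10.

S(n) = - 10 \cdot 5^{n} n^{2} - 10 \cdot 5^{n} n + 10 \cdot 5^{n} - 10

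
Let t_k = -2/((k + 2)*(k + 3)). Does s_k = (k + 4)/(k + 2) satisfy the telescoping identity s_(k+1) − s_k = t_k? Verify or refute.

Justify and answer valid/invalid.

Valid — Δs_k = t_k.

s_(k+1) = (k + 5)/(k + 3)
s_(k+1) − s_k = -2/(k**2 + 5*k + 6)
(s_(k+1) − s_k) − t_k = 0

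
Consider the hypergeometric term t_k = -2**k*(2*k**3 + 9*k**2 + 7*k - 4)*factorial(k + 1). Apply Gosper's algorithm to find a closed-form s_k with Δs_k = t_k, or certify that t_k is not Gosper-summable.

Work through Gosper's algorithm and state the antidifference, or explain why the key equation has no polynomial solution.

Step 1: r(k) = 2*(2*k**4 + 19*k**3 + 61*k**2 + 76*k + 28)/(2*k**3 + 9*k**2 + 7*k - 4).
Normal form (A,B,C) = (2*k + 4, 1, k**3 + 9*k**2/2 + 7*k/2 - 2).
f must satisfy (2*k + 4)·f(k+1) − (1)·f(k) = k**3 + 9*k**2/2 + 7*k/2 - 2.
deg f ≤ 2 (via 1,0,3).
Solve for f: f(k) = (k**2 + k - 4)/2 (degree 2 ≤ 2).
Get s_k = R·t_k = -2**k*(k**2 + k - 4)*factorial(k + 1) with R(k) = B(k−1)f(k)/C(k) = (k**2 + k - 4)/(2*k**3 + 9*k**2 + 7*k - 4).
Verify: -2**k*(2*k**3 + 9*k**2 + 7*k - 4)*factorial(k + 1) matches t_k.

s_k = -2**k*(k**2 + k - 4)*factorial(k + 1)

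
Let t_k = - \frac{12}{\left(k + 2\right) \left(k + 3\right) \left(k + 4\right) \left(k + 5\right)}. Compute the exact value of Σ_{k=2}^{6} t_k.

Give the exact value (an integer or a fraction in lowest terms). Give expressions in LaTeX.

Σ = -29/990

t_(k+1)/t_k = (k + 2)/(k + 6).
So A=k + 2 and B=k + 6, with C=1.
Key eq: (k + 2)·f(k+1) = (k + 5)·f(k) + (1).
deg f ≤ 3 (via 1,1,0).
Coefficient equations give f(k) = k*(k**2 + 9*k + 26)/72.
Get s_k = R·t_k = k*(-k**2 - 9*k - 26)/(6*(k + 2)*(k + 3)*(k + 4)) with R(k) = B(k−1)f(k)/C(k) = k*(k + 5)*(k**2 + 9*k + 26)/72.
Verify: -12/(k**4 + 14*k**3 + 71*k**2 + 154*k + 120) matches t_k.
Telescoping: Σ = s_(7) − s_(2) = -161/990 − (-2/15) = -29/990.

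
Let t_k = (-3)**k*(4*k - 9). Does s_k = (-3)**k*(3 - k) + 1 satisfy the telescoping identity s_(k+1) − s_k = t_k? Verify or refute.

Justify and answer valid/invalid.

s_(k+1) = (-3)**(k + 1)*(2 - k) + 1
s_(k+1) − s_k = (-3)**k*(4*k - 9)
(s_(k+1) − s_k) − t_k = 0

Valid — Δs_k = t_k.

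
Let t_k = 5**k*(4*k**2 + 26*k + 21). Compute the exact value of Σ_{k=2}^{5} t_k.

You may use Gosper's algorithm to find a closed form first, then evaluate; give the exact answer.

Step 1: r(k) = 5*(4*k**2 + 34*k + 51)/(4*k**2 + 26*k + 21).
Normal form (A,B,C) = (5, 1, k**2 + 13*k/2 + 21/4).
Set up (5)·f(k+1) − (1)·f(k) − (k**2 + 13*k/2 + 21/4) = 0.
Bound: deg f ≤ 2.
Solving with deg f ≤ 2: f(k) = (k**2 + 4*k - 1)/4.
Get s_k = R·t_k = 5**k*(k**2 + 4*k - 1) with R(k) = B(k−1)f(k)/C(k) = (k**2 + 4*k - 1)/(4*k**2 + 26*k + 21).
Check: Δs_k = 5**k*(4*k**2 + 26*k + 21). ✓
Telescoping: Σ = s_(6) − s_(2) = 921875 − (275) = 921600.

Σ = 921600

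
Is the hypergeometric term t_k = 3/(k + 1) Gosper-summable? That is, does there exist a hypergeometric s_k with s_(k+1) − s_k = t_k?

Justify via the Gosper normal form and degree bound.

No — t_k has no hypergeometric antidifference.

Ratio r(k) = (k + 1)/(k + 2).
Normal form (A,B,C) = (k + 1, k + 2, 1).
f must satisfy (k + 1)·f(k+1) − (k + 1)·f(k) = 1.
From deg A=1, deg B=1, deg C=0: d=0.
f = c0 ⇒ A·f(k+1) − B(k−1)·f(k) − C = -1. The system {-1 = 0} is inconsistent; no antidifference.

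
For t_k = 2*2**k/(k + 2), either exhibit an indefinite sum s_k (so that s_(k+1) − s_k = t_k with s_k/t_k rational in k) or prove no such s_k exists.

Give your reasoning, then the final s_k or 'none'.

t_(k+1)/t_k = 2*(k + 2)/(k + 3).
Gosper form: A/B · C(k+1)/C(k) with A=2*k + 4, B=k + 3, C=1.
Need (2*k + 4)·f(k+1) − (k + 2)·f(k) = 1.
d = -1 from the (1,1,0) case.
deg f ≤ -1 is impossible — no certificate.

not Gosper-summable; s_k does not exist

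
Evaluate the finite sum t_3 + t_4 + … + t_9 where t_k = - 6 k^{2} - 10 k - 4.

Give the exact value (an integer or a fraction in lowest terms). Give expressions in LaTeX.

Ratio r(k) = (3*k**2 + 11*k + 10)/(3*k**2 + 5*k + 2).
Factor: A=1; B=1; C=k**2 + 5*k/3 + 2/3.
Solve (1)·f(k+1) − (1)·f(k) = k**2 + 5*k/3 + 2/3.
deg f ≤ 3 (via 0,0,2).
A polynomial solution: f(k) = k**2*(k + 1)/3.
So s_k = (B(k−1)f/C)·t_k = (k**2/(3*k + 2))·t_k = 2*k**2*(-k - 1).
Verify: -6*k**2 - 10*k - 4 matches t_k.
Sum = s_(10) − s_(3); s_(10) = -2200, s_(3) = -72 ⇒ -2128.

Σ = -2128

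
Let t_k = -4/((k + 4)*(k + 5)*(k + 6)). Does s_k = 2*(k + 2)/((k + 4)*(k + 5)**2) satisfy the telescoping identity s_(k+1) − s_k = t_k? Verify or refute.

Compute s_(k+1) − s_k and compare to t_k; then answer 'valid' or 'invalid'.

Invalid: residual 6*(3*k + 16)/(k**5 + 26*k**4 + 269*k**3 + 1384*k**2 + 3540*k + 3600) ≠ 0.

s_(k+1) = 2*(k + 3)/((k + 5)*(k + 6)**2)
s_(k+1) − s_k = 2*(-2*k**2 - 13*k - 12)/(k**5 + 26*k**4 + 269*k**3 + 1384*k**2 + 3540*k + 3600)
(s_(k+1) − s_k) − t_k = 6*(3*k + 16)/(k**5 + 26*k**4 + 269*k**3 + 1384*k**2 + 3540*k + 3600)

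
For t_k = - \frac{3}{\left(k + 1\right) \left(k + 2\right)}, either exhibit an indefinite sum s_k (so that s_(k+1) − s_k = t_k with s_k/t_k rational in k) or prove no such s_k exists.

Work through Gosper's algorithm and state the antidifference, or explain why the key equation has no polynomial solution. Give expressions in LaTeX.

s_k = - \frac{3 k}{k + 1}

t_(k+1)/t_k = (k + 1)/(k + 3).
Normal form (A,B,C) = (k + 1, k + 3, 1).
Key eq: (k + 1)·f(k+1) = (k + 2)·f(k) + (1).
From deg A=1, deg B=1, deg C=0: d=1.
A polynomial solution: f(k) = k.
Then R = B(k−1)f/C = k*(k + 2), so s_k = R(k)·t_k = -3*k/(k + 1).
Check: Δs_k = -3/(k**2 + 3*k + 2). ✓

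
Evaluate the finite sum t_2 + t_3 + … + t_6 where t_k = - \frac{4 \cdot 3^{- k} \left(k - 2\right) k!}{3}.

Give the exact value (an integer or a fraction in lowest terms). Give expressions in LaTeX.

Σ = -2024/243

Step 1: r(k) = (k**2 - 1)/(3*(k - 2)).
Factor: A=k/3 + 1/3; B=1; C=k - 2.
Need (k/3 + 1/3)·f(k+1) − (1)·f(k) = k - 2.
deg f ≤ 0 (via 1,0,1).
Coefficient equations give f(k) = 3.
Then R = B(k−1)f/C = 3/(k - 2), so s_k = R(k)·t_k = -4*factorial(k)/3**k.
Δs = -4*(k - 2)*factorial(k)/(3*3**k), as required.
Sum = s_(7) − s_(2); s_(7) = -2240/243, s_(2) = -8/9 ⇒ -2024/243.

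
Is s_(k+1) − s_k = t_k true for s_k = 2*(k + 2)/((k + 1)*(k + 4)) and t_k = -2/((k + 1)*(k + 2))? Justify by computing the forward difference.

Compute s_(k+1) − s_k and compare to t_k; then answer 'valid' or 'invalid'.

s_(k+1) = 2*(k + 3)/((k + 2)*(k + 5))
s_(k+1) − s_k = 2*(-k**2 - 5*k - 8)/(k**4 + 12*k**3 + 49*k**2 + 78*k + 40)
(s_(k+1) − s_k) − t_k = 8*(k + 3)/(k**4 + 12*k**3 + 49*k**2 + 78*k + 40)

Invalid: residual 8*(k + 3)/(k**4 + 12*k**3 + 49*k**2 + 78*k + 40) ≠ 0.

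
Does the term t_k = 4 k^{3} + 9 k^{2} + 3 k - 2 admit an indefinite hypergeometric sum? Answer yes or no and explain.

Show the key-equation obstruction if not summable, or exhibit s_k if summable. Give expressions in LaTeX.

Yes. s_k = k \left(k^{3} + k^{2} - 2 k - 2\right).

Compute t_(k+1)/t_k: get (4*k**3 + 21*k**2 + 33*k + 14)/(4*k**3 + 9*k**2 + 3*k - 2).
So A=1 and B=1, with C=k**3 + 9*k**2/4 + 3*k/4 - 1/2.
Key eq: (1)·f(k+1) = (1)·f(k) + (k**3 + 9*k**2/4 + 3*k/4 - 1/2).
Bound: deg f ≤ 4.
A polynomial solution: f(k) = k*(k + 1)*(k**2 - 2)/4.
So s_k = (B(k−1)f/C)·t_k = (k*(k**2 - 2)/(4*k**2 + 5*k - 2))·t_k = k*(k**3 + k**2 - 2*k - 2).
Check: Δs_k = 4*k**3 + 9*k**2 + 3*k - 2. ✓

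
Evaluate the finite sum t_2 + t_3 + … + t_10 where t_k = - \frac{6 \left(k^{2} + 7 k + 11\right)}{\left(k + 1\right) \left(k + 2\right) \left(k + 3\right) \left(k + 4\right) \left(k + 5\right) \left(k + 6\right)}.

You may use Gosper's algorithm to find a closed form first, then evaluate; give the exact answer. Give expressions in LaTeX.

Ratio r(k) = (k + 1)*(7*k + (k + 1)**2 + 18)/((k + 7)*(k**2 + 7*k + 11)).
So A=k + 1 and B=k + 7, with C=k**2 + 7*k + 11.
Need (k + 1)·f(k+1) − (k + 6)·f(k) = k**2 + 7*k + 11.
Degrees (1,1,2) ⇒ d ≤ 5.
Solve for f: f(k) = k*(k + 2)*(k + 4)*(k**2 + 9*k + 23)/45 (degree 5 ≤ 5).
Certificate R = B(k−1)f/C = k*(k + 2)*(k + 4)*(k + 6)*(k**2 + 9*k + 23)/(45*(k**2 + 7*k + 11)) gives s_k = 2*k*(-k**2 - 9*k - 23)/(15*(k**3 + 9*k**2 + 23*k + 15)).
Verify: 6*(-k**2 - 7*k - 11)/(k**6 + 21*k**5 + 175*k**4 + 735*k**3 + 1624*k**2 + 1764*k + 720) matches t_k.
Σ_(k=2)^(10) t_k = s_(11) − s_(2) = -297/2240 − (-4/35) = -41/2240.

Σ = -41/2240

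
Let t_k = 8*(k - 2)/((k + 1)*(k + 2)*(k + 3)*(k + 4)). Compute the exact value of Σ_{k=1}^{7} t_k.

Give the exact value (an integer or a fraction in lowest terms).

r(k) = (k - 1)*(k + 1)/((k - 2)*(k + 5)) after simplifying.
So A=k + 1 and B=k + 5, with C=k - 2.
Key eq: (k + 1)·f(k+1) = (k + 4)·f(k) + (k - 2).
Bound: deg f ≤ 3.
A polynomial solution: f(k) = -k*(k**2 + 6*k + 17)/12.
Get s_k = R·t_k = 2*k*(-k**2 - 6*k - 17)/(3*(k + 1)*(k + 2)*(k + 3)) with R(k) = B(k−1)f(k)/C(k) = -k*(k + 4)*(k**2 + 6*k + 17)/(12*(k - 2)).
s_(k+1) − s_k = 8*(k - 2)/(k**4 + 10*k**3 + 35*k**2 + 50*k + 24) = t_k.
Sum = s_(8) − s_(1); s_(8) = -344/495, s_(1) = -2/3 ⇒ -14/495.

Σ = -14/495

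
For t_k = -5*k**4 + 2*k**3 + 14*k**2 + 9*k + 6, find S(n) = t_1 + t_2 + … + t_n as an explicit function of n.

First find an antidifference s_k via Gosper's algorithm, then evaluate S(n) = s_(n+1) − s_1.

S(n) = n*(-n**4 - 2*n**3 + 4*n**2 + 12*n + 13)

Ratio r(k) = (5*k**4 + 18*k**3 + 10*k**2 - 23*k - 26)/(5*k**4 - 2*k**3 - 14*k**2 - 9*k - 6).
Normal form (A,B,C) = (1, 1, k**4 - 2*k**3/5 - 14*k**2/5 - 9*k/5 - 6/5).
Set up (1)·f(k+1) − (1)·f(k) − (k**4 - 2*k**3/5 - 14*k**2/5 - 9*k/5 - 6/5) = 0.
From deg A=0, deg B=0, deg C=4: d=5.
Match coefficients ⇒ f(k) = k*(k**4 - 3*k**3 - 2*k**2 + 2*k - 4)/5.
Get s_k = R·t_k = k*(-k**4 + 3*k**3 + 2*k**2 - 2*k + 4) with R(k) = B(k−1)f(k)/C(k) = k*(k**4 - 3*k**3 - 2*k**2 + 2*k - 4)/(5*k**4 - 2*k**3 - 14*k**2 - 9*k - 6).
Verify: -5*k**4 + 2*k**3 + 14*k**2 + 9*k + 6 matches t_k.
Telescope: S(n) = s_(n+1) − s_(1) = -n**5 - 2*n**4 + 4*n**3 + 12*n**2 + 13*n + 6 − (6) = n*(-n**4 - 2*n**3 + 4*n**2 + 12*n + 13).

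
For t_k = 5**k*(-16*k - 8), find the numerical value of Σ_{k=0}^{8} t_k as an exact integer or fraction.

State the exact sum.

Σ = -64453128

The ratio is 5*(2*k + 3)/(2*k + 1).
So A=5 and B=1, with C=k + 1/2.
Key eq: (5)·f(k+1) = (1)·f(k) + (k + 1/2).
d = 1 from the (0,0,1) case.
Match coefficients ⇒ f(k) = (4*k - 3)/16.
Get s_k = R·t_k = 5**k*(3 - 4*k) with R(k) = B(k−1)f(k)/C(k) = (4*k - 3)/(8*(2*k + 1)).
Verify: 5**k*(-16*k - 8) matches t_k.
Sum = s_(9) − s_(0); s_(9) = -64453125, s_(0) = 3 ⇒ -64453128.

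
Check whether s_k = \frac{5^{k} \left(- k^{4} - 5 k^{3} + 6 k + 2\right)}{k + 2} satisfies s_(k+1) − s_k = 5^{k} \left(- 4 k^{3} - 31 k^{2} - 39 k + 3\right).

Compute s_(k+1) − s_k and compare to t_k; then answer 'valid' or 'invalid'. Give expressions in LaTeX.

s_(k+1) = 5**(k + 1)*(6*k - (k + 1)**4 - 5*(k + 1)**3 + 8)/(k + 3)
s_(k+1) − s_k = 5**k*(-4*k**5 - 47*k**4 - 180*k**3 - 281*k**2 - 140*k + 14)/(k**2 + 5*k + 6)
(s_(k+1) − s_k) − t_k = 5**k*(4*k**4 + 38*k**3 + 97*k**2 + 79*k - 4)/(k**2 + 5*k + 6)

Invalid: residual \frac{5^{k} \left(4 k^{4} + 38 k^{3} + 97 k^{2} + 79 k - 4\right)}{k^{2} + 5 k + 6} ≠ 0.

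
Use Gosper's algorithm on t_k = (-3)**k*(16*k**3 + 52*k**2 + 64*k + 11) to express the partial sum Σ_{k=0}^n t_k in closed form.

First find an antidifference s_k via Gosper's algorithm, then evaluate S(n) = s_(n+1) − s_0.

t_(k+1)/t_k = 3*(-16*k**3 - 100*k**2 - 216*k - 143)/(16*k**3 + 52*k**2 + 64*k + 11).
Normal form (A,B,C) = (-3, 1, k**3 + 13*k**2/4 + 4*k + 11/16).
Need (-3)·f(k+1) − (1)·f(k) = k**3 + 13*k**2/4 + 4*k + 11/16.
d = 3 from the (0,0,3) case.
Match coefficients ⇒ f(k) = -(4*k**3 + 4*k**2 + k - 4)/16.
R(k) = B(k−1)·f(k)/C(k) = -(4*k**3 + 4*k**2 + k - 4)/(16*k**3 + 52*k**2 + 64*k + 11); s_k = R·t_k = (-3)**k*(-4*k**3 - 4*k**2 - k + 4).
Δs = (-3)**k*(16*k**3 + 52*k**2 + 64*k + 11), as required.
Telescope: S(n) = s_(n+1) − s_(0) = 3*(-3)**n*(4*n**3 + 16*n**2 + 21*n + 5) − (4) = 12*(-3)**n*n**3 + 48*(-3)**n*n**2 + 63*(-3)**n*n + 15*(-3)**n - 4.

S(n) = 12*(-3)**n*n**3 + 48*(-3)**n*n**2 + 63*(-3)**n*n + 15*(-3)**n - 4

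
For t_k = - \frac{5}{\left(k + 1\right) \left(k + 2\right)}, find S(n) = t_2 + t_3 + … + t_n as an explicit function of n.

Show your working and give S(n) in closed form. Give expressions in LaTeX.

S(n) = \frac{5 \left(1 - n\right)}{3 \left(n + 2\right)}

t_(k+1)/t_k = (k + 1)/(k + 3).
Normal form (A,B,C) = (k + 1, k + 3, 1).
Solve (k + 1)·f(k+1) − (k + 2)·f(k) = 1.
From deg A=1, deg B=1, deg C=0: d=1.
Solve for f: f(k) = k (degree 1 ≤ 1).
R(k) = B(k−1)·f(k)/C(k) = k*(k + 2); s_k = R·t_k = -5*k/(k + 1).
Δs = -5/(k**2 + 3*k + 2), as required.
Telescope: S(n) = s_(n+1) − s_(2) = 5*(-n - 1)/(n + 2) − (-10/3) = 5*(1 - n)/(3*(n + 2)).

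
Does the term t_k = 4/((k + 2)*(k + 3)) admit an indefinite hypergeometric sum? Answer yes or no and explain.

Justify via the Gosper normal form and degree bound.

The ratio is (k + 2)/(k + 4).
Factor: A=k + 2; B=k + 4; C=1.
Key eq: (k + 2)·f(k+1) = (k + 3)·f(k) + (1).
deg f ≤ 1 (via 1,1,0).
Coefficient equations give f(k) = k/2.
So s_k = (B(k−1)f/C)·t_k = (k*(k + 3)/2)·t_k = 2*k/(k + 2).
Δs = 4/(k**2 + 5*k + 6), as required.

Yes. s_k = 2*k/(k + 2).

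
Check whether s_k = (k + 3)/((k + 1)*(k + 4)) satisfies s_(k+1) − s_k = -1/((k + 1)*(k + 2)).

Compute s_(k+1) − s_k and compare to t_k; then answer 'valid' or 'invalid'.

s_(k+1) = (k + 4)/((k + 2)*(k + 5))
s_(k+1) − s_k = (-k**2 - 7*k - 14)/(k**4 + 12*k**3 + 49*k**2 + 78*k + 40)
(s_(k+1) − s_k) − t_k = 2*(k + 3)/(k**4 + 12*k**3 + 49*k**2 + 78*k + 40)

Invalid: residual 2*(k + 3)/(k**4 + 12*k**3 + 49*k**2 + 78*k + 40) ≠ 0.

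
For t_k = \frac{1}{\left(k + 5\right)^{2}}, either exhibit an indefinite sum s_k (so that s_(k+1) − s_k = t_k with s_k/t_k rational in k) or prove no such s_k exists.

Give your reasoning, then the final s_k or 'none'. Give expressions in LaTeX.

t_(k+1)/t_k = (k + 5)**2/(k + 6)**2.
Take A(k)=k**2 + 10*k + 25, B(k)=k**2 + 12*k + 36, C(k)=1.
f must satisfy (k**2 + 10*k + 25)·f(k+1) − (k**2 + 10*k + 25)·f(k) = 1.
From deg A=2, deg B=2, deg C=0: d=0.
Put f(k) = c0: A·f(k+1) − B(k−1)·f(k) − C = -1; need -1 = 0 — inconsistent ⇒ no f, not summable.

not Gosper-summable; s_k does not exist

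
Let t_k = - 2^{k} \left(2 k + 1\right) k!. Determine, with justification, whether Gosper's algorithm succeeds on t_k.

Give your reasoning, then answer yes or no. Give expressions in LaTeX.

Ratio r(k) = 2*(k + 1)*(2*k + 3)/(2*k + 1).
So A=2*k + 2 and B=1, with C=k + 1/2.
Key eq: (2*k + 2)·f(k+1) = (1)·f(k) + (k + 1/2).
deg f ≤ 0 (via 1,0,1).
Solve for f: f(k) = 1/2 (degree 0 ≤ 0).
Certificate R = B(k−1)f/C = 1/(2*k + 1) gives s_k = -2**k*factorial(k).
s_(k+1) − s_k = -2**k*(2*k + 1)*factorial(k) = t_k.

Yes. s_k = - 2^{k} k!.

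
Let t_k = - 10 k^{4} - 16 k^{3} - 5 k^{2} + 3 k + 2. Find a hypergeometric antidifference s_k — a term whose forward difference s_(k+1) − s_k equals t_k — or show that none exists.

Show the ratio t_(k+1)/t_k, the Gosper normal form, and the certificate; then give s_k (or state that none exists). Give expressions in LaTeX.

s_k = k^{3} \left(- 2 k^{2} + k + 3\right)

Compute t_(k+1)/t_k: get (10*k**4 + 56*k**3 + 113*k**2 + 95*k + 26)/(10*k**4 + 16*k**3 + 5*k**2 - 3*k - 2).
Gosper form: A/B · C(k+1)/C(k) with A=1, B=1, C=k**4 + 8*k**3/5 + k**2/2 - 3*k/10 - 1/5.
Need (1)·f(k+1) − (1)·f(k) = k**4 + 8*k**3/5 + k**2/2 - 3*k/10 - 1/5.
Bound: deg f ≤ 5.
A polynomial solution: f(k) = k**3*(k + 1)*(2*k - 3)/10.
Certificate R = B(k−1)f/C = k**3*(2*k - 3)/(10*k**3 + 6*k**2 - k - 2) gives s_k = k**3*(-2*k**2 + k + 3).
s_(k+1) − s_k = -10*k**4 - 16*k**3 - 5*k**2 + 3*k + 2 = t_k.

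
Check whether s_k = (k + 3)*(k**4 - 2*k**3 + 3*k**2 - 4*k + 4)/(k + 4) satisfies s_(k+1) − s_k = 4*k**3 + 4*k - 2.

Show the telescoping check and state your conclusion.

s_(k+1) = (k**5 + 6*k**4 + 11*k**3 + 12*k**2 + 2*k + 8)/(k + 5)
s_(k+1) − s_k = (4*k**5 + 33*k**4 + 66*k**3 + 33*k**2 + 44*k - 28)/(k**2 + 9*k + 20)
(s_(k+1) − s_k) − t_k = (-3*k**4 - 18*k**3 - k**2 - 18*k + 12)/(k**2 + 9*k + 20)

Invalid: residual (-3*k**4 - 18*k**3 - k**2 - 18*k + 12)/(k**2 + 9*k + 20) ≠ 0.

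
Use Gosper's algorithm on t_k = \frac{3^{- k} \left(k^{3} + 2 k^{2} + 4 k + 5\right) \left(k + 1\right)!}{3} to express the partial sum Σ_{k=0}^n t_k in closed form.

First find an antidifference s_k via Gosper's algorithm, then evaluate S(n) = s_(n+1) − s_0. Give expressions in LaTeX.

The ratio is (k**4 + 7*k**3 + 21*k**2 + 34*k + 24)/(3*(k**3 + 2*k**2 + 4*k + 5)).
Factor: A=k/3 + 2/3; B=1; C=k**3 + 2*k**2 + 4*k + 5.
Key eq: (k/3 + 2/3)·f(k+1) = (1)·f(k) + (k**3 + 2*k**2 + 4*k + 5).
Bound: deg f ≤ 2.
Solve for f: f(k) = 3*(k**2 + k - 1) (degree 2 ≤ 2).
R(k) = B(k−1)·f(k)/C(k) = 3*(k**2 + k - 1)/(k**3 + 2*k**2 + 4*k + 5); s_k = R·t_k = (k**2 + k - 1)*factorial(k + 1)/3**k.
Verify: (k**3 + 2*k**2 + 4*k + 5)*factorial(k + 1)/(3*3**k) matches t_k.
Evaluate: s_(n+1) = 3**(-n - 1)*(n**2 + 3*n + 1)*factorial(n + 2); subtract s_(0) = -1 ⇒ S(n) = 3**(-n - 1)*(3**(n + 1) + n**4*factorial(n) + 6*n**3*factorial(n) + 12*n**2*factorial(n) + 9*n*factorial(n) + 2*factorial(n)).

S(n) = 3^{- n - 1} \left(3^{n + 1} + n^{4} n! + 6 n^{3} n! + 12 n^{2} n! + 9 n n! + 2 n!\right)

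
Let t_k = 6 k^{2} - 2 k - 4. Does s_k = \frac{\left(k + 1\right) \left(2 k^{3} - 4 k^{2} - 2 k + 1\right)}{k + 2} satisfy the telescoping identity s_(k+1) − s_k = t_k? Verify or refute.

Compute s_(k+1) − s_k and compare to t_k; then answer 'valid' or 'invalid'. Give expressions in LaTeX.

Invalid: residual \frac{- 4 k^{3} - 14 k^{2} + 6 k + 9}{k^{2} + 5 k + 6} ≠ 0.

s_(k+1) = (2*k**4 + 6*k**3 - 11*k - 6)/(k + 3)
s_(k+1) − s_k = (6*k**4 + 24*k**3 + 8*k**2 - 26*k - 15)/(k**2 + 5*k + 6)
(s_(k+1) − s_k) − t_k = (-4*k**3 - 14*k**2 + 6*k + 9)/(k**2 + 5*k + 6)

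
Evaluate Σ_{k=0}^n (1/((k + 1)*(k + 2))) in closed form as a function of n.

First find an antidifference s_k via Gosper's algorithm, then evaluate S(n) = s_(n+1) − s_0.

S(n) = (n + 1)/(n + 2)

r(k) = (k + 1)/(k + 3) after simplifying.
So A=k + 1 and B=k + 3, with C=1.
f must satisfy (k + 1)·f(k+1) − (k + 2)·f(k) = 1.
Degrees (1,1,0) ⇒ d ≤ 1.
Match coefficients ⇒ f(k) = k.
So s_k = (B(k−1)f/C)·t_k = (k*(k + 2))·t_k = k/(k + 1).
Check: Δs_k = 1/(k**2 + 3*k + 2). ✓
Σ_(k=0)^n t_k = s_(n+1) − s_(0) = ((n + 1)/(n + 2)) − (0), i.e. (n + 1)/(n + 2).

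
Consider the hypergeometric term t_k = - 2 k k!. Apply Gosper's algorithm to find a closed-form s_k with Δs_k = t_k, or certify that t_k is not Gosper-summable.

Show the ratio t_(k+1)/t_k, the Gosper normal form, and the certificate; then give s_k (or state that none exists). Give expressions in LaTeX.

s_k = - 2 k!

t_(k+1)/t_k = (k + 1)**2/k.
Take A(k)=k + 1, B(k)=1, C(k)=k.
Set up (k + 1)·f(k+1) − (1)·f(k) − (k) = 0.
From deg A=1, deg B=0, deg C=1: d=0.
Solve for f: f(k) = 1 (degree 0 ≤ 0).
R(k) = B(k−1)·f(k)/C(k) = 1/k; s_k = R·t_k = -2*factorial(k).
Verify: -2*k*factorial(k) matches t_k.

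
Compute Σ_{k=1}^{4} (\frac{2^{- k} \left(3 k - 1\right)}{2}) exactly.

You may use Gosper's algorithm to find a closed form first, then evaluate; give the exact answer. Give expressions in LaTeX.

Ratio r(k) = (3*k + 2)/(2*(3*k - 1)).
Gosper form: A/B · C(k+1)/C(k) with A=1/2, B=1, C=k - 1/3.
Need (1/2)·f(k+1) − (1)·f(k) = k - 1/3.
deg f ≤ 1 (via 0,0,1).
Match coefficients ⇒ f(k) = -2*(3*k + 2)/3.
Get s_k = R·t_k = (-3*k - 2)/2**k with R(k) = B(k−1)f(k)/C(k) = -2*(3*k + 2)/(3*k - 1).
Verify: (3*k - 1)/(2*2**k) matches t_k.
Evaluate s at k=5 and k=1: -17/32 and -5/2; difference 63/32.

Σ = 63/32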